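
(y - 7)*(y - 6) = y^2 - 13*y + 42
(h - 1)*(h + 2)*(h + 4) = h^3 + 5*h^2 + 2*h - 8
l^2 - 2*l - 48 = (l - 8)*(l + 6)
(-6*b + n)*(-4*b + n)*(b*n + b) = 24*b^3*n + 24*b^3 - 10*b^2*n^2 - 10*b^2*n + b*n^3 + b*n^2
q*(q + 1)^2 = q^3 + 2*q^2 + q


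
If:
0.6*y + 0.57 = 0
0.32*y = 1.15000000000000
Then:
No Solution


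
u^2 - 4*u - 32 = (u - 8)*(u + 4)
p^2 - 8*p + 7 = (p - 7)*(p - 1)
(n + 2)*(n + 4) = n^2 + 6*n + 8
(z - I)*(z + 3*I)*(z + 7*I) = z^3 + 9*I*z^2 - 11*z + 21*I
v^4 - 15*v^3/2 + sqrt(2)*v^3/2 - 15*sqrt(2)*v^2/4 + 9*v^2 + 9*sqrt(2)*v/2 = v*(v - 6)*(v - 3/2)*(v + sqrt(2)/2)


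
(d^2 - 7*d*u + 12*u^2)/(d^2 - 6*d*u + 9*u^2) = (-d + 4*u)/(-d + 3*u)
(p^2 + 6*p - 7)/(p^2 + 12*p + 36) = (p^2 + 6*p - 7)/(p^2 + 12*p + 36)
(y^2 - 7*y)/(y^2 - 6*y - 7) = y/(y + 1)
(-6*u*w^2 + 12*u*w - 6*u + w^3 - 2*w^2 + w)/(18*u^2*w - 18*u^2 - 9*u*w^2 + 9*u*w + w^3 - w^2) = (1 - w)/(3*u - w)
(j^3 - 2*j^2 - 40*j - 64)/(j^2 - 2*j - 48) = (j^2 + 6*j + 8)/(j + 6)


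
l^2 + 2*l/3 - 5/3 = (l - 1)*(l + 5/3)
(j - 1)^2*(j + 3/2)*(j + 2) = j^4 + 3*j^3/2 - 3*j^2 - 5*j/2 + 3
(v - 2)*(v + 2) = v^2 - 4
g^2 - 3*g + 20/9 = (g - 5/3)*(g - 4/3)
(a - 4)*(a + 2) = a^2 - 2*a - 8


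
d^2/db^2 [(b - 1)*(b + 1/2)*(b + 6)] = 6*b + 11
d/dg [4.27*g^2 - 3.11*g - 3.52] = 8.54*g - 3.11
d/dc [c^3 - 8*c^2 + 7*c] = 3*c^2 - 16*c + 7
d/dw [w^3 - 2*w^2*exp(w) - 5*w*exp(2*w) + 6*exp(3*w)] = -2*w^2*exp(w) + 3*w^2 - 10*w*exp(2*w) - 4*w*exp(w) + 18*exp(3*w) - 5*exp(2*w)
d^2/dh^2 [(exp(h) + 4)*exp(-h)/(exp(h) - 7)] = (exp(3*h) + 23*exp(2*h) - 84*exp(h) + 196)*exp(-h)/(exp(3*h) - 21*exp(2*h) + 147*exp(h) - 343)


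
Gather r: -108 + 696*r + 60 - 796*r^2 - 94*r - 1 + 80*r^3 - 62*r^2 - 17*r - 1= 80*r^3 - 858*r^2 + 585*r - 50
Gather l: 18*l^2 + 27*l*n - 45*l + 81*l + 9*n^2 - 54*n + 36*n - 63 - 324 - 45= 18*l^2 + l*(27*n + 36) + 9*n^2 - 18*n - 432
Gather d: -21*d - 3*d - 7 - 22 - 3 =-24*d - 32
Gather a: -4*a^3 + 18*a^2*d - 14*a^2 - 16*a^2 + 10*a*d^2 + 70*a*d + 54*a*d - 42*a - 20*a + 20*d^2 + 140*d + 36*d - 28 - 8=-4*a^3 + a^2*(18*d - 30) + a*(10*d^2 + 124*d - 62) + 20*d^2 + 176*d - 36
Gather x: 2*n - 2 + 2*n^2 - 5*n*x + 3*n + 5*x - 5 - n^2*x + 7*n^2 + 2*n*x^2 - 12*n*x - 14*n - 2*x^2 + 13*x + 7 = 9*n^2 - 9*n + x^2*(2*n - 2) + x*(-n^2 - 17*n + 18)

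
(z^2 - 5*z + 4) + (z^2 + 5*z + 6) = 2*z^2 + 10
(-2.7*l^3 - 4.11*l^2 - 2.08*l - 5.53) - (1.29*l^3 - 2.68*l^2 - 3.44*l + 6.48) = -3.99*l^3 - 1.43*l^2 + 1.36*l - 12.01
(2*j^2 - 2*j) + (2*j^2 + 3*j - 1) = 4*j^2 + j - 1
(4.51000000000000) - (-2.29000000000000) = 6.80000000000000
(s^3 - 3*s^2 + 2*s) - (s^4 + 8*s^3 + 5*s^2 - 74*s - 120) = -s^4 - 7*s^3 - 8*s^2 + 76*s + 120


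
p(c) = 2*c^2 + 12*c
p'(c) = 4*c + 12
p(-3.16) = -17.95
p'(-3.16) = -0.64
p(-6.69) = 9.23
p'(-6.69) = -14.76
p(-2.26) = -16.90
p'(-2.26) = 2.96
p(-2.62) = -17.71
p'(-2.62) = 1.52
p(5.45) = 124.80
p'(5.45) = 33.80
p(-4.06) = -15.75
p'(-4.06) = -4.24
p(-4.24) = -14.92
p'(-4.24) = -4.96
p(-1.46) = -13.26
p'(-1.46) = 6.16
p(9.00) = 270.00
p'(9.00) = 48.00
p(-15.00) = 270.00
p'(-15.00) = -48.00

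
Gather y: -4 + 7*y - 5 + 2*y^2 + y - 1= 2*y^2 + 8*y - 10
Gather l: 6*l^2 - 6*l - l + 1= 6*l^2 - 7*l + 1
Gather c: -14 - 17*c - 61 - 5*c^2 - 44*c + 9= -5*c^2 - 61*c - 66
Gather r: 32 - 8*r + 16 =48 - 8*r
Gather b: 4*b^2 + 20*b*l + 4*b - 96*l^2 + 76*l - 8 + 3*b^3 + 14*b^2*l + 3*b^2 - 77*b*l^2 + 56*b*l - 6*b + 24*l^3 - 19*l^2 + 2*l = 3*b^3 + b^2*(14*l + 7) + b*(-77*l^2 + 76*l - 2) + 24*l^3 - 115*l^2 + 78*l - 8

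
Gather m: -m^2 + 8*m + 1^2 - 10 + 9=-m^2 + 8*m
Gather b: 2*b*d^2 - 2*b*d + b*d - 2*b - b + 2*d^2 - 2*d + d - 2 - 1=b*(2*d^2 - d - 3) + 2*d^2 - d - 3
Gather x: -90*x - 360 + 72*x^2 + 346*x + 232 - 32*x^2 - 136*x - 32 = 40*x^2 + 120*x - 160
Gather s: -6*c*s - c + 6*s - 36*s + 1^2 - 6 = -c + s*(-6*c - 30) - 5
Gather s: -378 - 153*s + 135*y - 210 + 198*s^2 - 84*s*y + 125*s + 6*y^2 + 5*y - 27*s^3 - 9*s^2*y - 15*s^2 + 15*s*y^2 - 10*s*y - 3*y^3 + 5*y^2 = -27*s^3 + s^2*(183 - 9*y) + s*(15*y^2 - 94*y - 28) - 3*y^3 + 11*y^2 + 140*y - 588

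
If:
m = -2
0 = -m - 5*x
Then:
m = -2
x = 2/5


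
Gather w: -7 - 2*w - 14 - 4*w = -6*w - 21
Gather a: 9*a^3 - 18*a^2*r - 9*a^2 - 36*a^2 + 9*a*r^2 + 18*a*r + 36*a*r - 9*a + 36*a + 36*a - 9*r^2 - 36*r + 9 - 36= 9*a^3 + a^2*(-18*r - 45) + a*(9*r^2 + 54*r + 63) - 9*r^2 - 36*r - 27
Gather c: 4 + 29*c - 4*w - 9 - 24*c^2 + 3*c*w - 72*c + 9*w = -24*c^2 + c*(3*w - 43) + 5*w - 5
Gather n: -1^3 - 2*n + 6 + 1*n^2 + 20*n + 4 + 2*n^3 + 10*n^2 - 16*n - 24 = 2*n^3 + 11*n^2 + 2*n - 15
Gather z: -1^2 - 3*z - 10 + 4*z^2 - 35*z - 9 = 4*z^2 - 38*z - 20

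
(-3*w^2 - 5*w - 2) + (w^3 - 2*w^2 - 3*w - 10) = w^3 - 5*w^2 - 8*w - 12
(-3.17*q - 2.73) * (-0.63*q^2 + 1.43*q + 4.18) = 1.9971*q^3 - 2.8132*q^2 - 17.1545*q - 11.4114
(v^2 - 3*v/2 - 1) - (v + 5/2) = v^2 - 5*v/2 - 7/2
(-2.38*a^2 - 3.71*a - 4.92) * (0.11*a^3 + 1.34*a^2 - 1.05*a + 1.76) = -0.2618*a^5 - 3.5973*a^4 - 3.0136*a^3 - 6.8861*a^2 - 1.3636*a - 8.6592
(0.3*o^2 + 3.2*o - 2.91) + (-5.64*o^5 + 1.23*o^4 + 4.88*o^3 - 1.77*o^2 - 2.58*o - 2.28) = -5.64*o^5 + 1.23*o^4 + 4.88*o^3 - 1.47*o^2 + 0.62*o - 5.19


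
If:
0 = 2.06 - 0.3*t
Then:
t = 6.87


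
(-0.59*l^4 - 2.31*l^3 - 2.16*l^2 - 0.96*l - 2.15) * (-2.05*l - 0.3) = 1.2095*l^5 + 4.9125*l^4 + 5.121*l^3 + 2.616*l^2 + 4.6955*l + 0.645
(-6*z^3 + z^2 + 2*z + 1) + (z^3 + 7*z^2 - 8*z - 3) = -5*z^3 + 8*z^2 - 6*z - 2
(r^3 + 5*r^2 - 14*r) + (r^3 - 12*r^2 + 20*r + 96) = 2*r^3 - 7*r^2 + 6*r + 96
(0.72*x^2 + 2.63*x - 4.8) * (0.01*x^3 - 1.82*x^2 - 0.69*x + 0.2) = 0.0072*x^5 - 1.2841*x^4 - 5.3314*x^3 + 7.0653*x^2 + 3.838*x - 0.96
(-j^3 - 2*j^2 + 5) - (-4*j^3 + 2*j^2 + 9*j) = 3*j^3 - 4*j^2 - 9*j + 5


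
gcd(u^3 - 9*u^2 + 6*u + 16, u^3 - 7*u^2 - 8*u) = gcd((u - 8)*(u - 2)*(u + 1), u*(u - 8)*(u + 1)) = u^2 - 7*u - 8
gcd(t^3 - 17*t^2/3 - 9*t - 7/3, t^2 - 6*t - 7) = t^2 - 6*t - 7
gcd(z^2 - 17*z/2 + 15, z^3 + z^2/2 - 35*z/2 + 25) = z - 5/2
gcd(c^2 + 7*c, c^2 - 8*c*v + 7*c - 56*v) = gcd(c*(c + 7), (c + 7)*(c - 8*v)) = c + 7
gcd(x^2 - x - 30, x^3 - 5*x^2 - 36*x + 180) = x - 6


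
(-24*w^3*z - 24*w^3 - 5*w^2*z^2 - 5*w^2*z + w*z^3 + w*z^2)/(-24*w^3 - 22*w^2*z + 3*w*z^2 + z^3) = w*(24*w^2*z + 24*w^2 + 5*w*z^2 + 5*w*z - z^3 - z^2)/(24*w^3 + 22*w^2*z - 3*w*z^2 - z^3)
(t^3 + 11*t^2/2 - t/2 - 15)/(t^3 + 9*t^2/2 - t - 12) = (t + 5)/(t + 4)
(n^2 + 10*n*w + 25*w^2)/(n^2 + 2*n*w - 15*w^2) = (-n - 5*w)/(-n + 3*w)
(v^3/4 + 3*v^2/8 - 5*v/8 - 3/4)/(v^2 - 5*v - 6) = (2*v^2 + v - 6)/(8*(v - 6))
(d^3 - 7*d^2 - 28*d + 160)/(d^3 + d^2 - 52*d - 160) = (d - 4)/(d + 4)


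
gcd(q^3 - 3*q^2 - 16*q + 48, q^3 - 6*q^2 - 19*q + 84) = q^2 + q - 12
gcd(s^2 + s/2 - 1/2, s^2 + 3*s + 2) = s + 1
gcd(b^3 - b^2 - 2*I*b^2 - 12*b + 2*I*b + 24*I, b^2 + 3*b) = b + 3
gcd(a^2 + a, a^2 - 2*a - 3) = a + 1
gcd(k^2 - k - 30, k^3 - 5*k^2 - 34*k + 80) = k + 5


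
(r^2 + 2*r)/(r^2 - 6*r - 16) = r/(r - 8)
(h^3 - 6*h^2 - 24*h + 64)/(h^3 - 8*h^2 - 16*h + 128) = (h - 2)/(h - 4)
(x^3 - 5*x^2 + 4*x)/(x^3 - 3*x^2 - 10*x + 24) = x*(x - 1)/(x^2 + x - 6)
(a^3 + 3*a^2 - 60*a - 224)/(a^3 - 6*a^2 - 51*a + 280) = (a + 4)/(a - 5)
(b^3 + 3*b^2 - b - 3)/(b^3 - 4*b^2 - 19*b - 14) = (b^2 + 2*b - 3)/(b^2 - 5*b - 14)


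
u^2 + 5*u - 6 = (u - 1)*(u + 6)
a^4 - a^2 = a^2*(a - 1)*(a + 1)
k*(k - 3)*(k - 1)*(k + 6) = k^4 + 2*k^3 - 21*k^2 + 18*k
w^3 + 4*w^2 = w^2*(w + 4)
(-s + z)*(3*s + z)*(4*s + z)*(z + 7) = -12*s^3*z - 84*s^3 + 5*s^2*z^2 + 35*s^2*z + 6*s*z^3 + 42*s*z^2 + z^4 + 7*z^3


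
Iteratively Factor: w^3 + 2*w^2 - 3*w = (w)*(w^2 + 2*w - 3) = w*(w + 3)*(w - 1)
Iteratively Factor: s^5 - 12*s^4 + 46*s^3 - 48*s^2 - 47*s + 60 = (s - 5)*(s^4 - 7*s^3 + 11*s^2 + 7*s - 12) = (s - 5)*(s - 1)*(s^3 - 6*s^2 + 5*s + 12) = (s - 5)*(s - 4)*(s - 1)*(s^2 - 2*s - 3) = (s - 5)*(s - 4)*(s - 1)*(s + 1)*(s - 3)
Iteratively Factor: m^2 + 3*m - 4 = (m - 1)*(m + 4)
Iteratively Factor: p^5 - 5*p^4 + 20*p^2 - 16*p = (p + 2)*(p^4 - 7*p^3 + 14*p^2 - 8*p) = (p - 4)*(p + 2)*(p^3 - 3*p^2 + 2*p) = (p - 4)*(p - 2)*(p + 2)*(p^2 - p) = p*(p - 4)*(p - 2)*(p + 2)*(p - 1)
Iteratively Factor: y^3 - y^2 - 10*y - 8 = (y + 2)*(y^2 - 3*y - 4) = (y - 4)*(y + 2)*(y + 1)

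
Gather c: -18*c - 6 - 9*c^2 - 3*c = -9*c^2 - 21*c - 6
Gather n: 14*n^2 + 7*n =14*n^2 + 7*n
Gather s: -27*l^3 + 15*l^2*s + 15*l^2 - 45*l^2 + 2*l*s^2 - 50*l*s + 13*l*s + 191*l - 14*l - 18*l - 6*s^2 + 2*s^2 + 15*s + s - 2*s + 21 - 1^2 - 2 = -27*l^3 - 30*l^2 + 159*l + s^2*(2*l - 4) + s*(15*l^2 - 37*l + 14) + 18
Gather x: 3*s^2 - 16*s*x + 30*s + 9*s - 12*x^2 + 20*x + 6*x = 3*s^2 + 39*s - 12*x^2 + x*(26 - 16*s)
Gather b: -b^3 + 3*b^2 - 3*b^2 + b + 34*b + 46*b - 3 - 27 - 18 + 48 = -b^3 + 81*b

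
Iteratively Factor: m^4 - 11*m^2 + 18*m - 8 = (m - 1)*(m^3 + m^2 - 10*m + 8) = (m - 1)*(m + 4)*(m^2 - 3*m + 2) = (m - 1)^2*(m + 4)*(m - 2)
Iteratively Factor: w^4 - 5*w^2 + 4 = (w - 2)*(w^3 + 2*w^2 - w - 2) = (w - 2)*(w - 1)*(w^2 + 3*w + 2) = (w - 2)*(w - 1)*(w + 2)*(w + 1)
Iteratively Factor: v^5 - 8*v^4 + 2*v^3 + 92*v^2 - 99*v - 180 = (v + 3)*(v^4 - 11*v^3 + 35*v^2 - 13*v - 60) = (v - 4)*(v + 3)*(v^3 - 7*v^2 + 7*v + 15) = (v - 4)*(v + 1)*(v + 3)*(v^2 - 8*v + 15) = (v - 4)*(v - 3)*(v + 1)*(v + 3)*(v - 5)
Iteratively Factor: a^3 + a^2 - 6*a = (a)*(a^2 + a - 6) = a*(a - 2)*(a + 3)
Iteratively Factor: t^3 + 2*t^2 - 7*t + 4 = (t - 1)*(t^2 + 3*t - 4) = (t - 1)^2*(t + 4)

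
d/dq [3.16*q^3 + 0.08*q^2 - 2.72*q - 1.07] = 9.48*q^2 + 0.16*q - 2.72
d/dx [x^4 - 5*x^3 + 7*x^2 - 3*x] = 4*x^3 - 15*x^2 + 14*x - 3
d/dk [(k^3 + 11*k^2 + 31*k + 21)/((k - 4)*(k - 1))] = (k^4 - 10*k^3 - 74*k^2 + 46*k + 229)/(k^4 - 10*k^3 + 33*k^2 - 40*k + 16)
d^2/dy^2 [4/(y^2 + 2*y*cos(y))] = 8*(y*(y + 2*cos(y))*(y*cos(y) + 2*sin(y) - 1) + 4*(-y*sin(y) + y + cos(y))^2)/(y^3*(y + 2*cos(y))^3)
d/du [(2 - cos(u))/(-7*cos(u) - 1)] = -15*sin(u)/(7*cos(u) + 1)^2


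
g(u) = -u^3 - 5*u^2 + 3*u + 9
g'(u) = -3*u^2 - 10*u + 3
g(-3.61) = -19.94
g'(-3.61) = 0.00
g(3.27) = -69.62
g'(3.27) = -61.78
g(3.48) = -83.26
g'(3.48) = -68.13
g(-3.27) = -19.31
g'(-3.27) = 3.62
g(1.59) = -2.89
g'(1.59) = -20.48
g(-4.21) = -17.63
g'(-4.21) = -8.07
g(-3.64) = -19.94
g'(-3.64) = -0.35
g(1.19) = 3.80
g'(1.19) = -13.15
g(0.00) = 9.00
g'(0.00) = 3.00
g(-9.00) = 306.00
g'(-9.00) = -150.00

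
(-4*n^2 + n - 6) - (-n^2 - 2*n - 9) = -3*n^2 + 3*n + 3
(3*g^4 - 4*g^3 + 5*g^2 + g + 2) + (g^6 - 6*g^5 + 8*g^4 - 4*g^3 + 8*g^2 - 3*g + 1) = g^6 - 6*g^5 + 11*g^4 - 8*g^3 + 13*g^2 - 2*g + 3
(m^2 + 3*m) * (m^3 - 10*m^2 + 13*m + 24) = m^5 - 7*m^4 - 17*m^3 + 63*m^2 + 72*m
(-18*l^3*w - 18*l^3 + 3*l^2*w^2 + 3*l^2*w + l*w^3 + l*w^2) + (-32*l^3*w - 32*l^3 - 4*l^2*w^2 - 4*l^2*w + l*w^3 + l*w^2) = -50*l^3*w - 50*l^3 - l^2*w^2 - l^2*w + 2*l*w^3 + 2*l*w^2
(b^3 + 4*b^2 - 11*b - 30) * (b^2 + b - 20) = b^5 + 5*b^4 - 27*b^3 - 121*b^2 + 190*b + 600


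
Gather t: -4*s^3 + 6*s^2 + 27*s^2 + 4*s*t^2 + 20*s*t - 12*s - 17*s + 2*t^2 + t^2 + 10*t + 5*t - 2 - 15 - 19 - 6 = -4*s^3 + 33*s^2 - 29*s + t^2*(4*s + 3) + t*(20*s + 15) - 42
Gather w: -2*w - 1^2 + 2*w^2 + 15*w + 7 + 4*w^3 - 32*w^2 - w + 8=4*w^3 - 30*w^2 + 12*w + 14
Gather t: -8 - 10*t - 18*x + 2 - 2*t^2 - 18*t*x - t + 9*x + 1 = -2*t^2 + t*(-18*x - 11) - 9*x - 5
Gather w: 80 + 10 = 90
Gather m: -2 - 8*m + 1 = -8*m - 1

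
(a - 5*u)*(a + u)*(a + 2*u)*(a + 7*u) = a^4 + 5*a^3*u - 27*a^2*u^2 - 101*a*u^3 - 70*u^4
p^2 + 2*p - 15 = (p - 3)*(p + 5)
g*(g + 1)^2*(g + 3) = g^4 + 5*g^3 + 7*g^2 + 3*g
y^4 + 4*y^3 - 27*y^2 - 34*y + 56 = (y - 4)*(y - 1)*(y + 2)*(y + 7)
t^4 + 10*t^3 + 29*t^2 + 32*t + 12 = (t + 1)^2*(t + 2)*(t + 6)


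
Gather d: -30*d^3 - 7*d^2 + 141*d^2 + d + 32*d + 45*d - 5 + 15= -30*d^3 + 134*d^2 + 78*d + 10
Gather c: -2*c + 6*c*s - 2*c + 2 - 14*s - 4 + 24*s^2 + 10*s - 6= c*(6*s - 4) + 24*s^2 - 4*s - 8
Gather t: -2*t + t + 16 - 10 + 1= 7 - t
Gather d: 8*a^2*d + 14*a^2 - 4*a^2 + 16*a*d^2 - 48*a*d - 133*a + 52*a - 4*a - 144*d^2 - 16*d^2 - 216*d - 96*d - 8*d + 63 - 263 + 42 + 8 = 10*a^2 - 85*a + d^2*(16*a - 160) + d*(8*a^2 - 48*a - 320) - 150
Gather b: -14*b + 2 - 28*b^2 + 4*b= -28*b^2 - 10*b + 2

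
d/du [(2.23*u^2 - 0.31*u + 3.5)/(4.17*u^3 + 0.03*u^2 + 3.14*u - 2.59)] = (-9.2991*u^4 + 2.5854*u^3 - 36.7735*u^2 - 11.7614*u - 10.1871)/(17.3889*u^6 + 0.2502*u^5 + 26.1885*u^4 - 21.4122*u^3 + 9.7042*u^2 - 16.2652*u + 6.7081)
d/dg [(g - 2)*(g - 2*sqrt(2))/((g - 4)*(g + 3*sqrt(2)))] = (-(g - 4)*(g - 2)*(g - 2*sqrt(2)) + 2*(g - 4)*(g + 3*sqrt(2))*(g - sqrt(2) - 1) - (g - 2)*(g - 2*sqrt(2))*(g + 3*sqrt(2)))/((g - 4)^2*(g + 3*sqrt(2))^2)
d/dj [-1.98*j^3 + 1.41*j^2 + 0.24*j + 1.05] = -5.94*j^2 + 2.82*j + 0.24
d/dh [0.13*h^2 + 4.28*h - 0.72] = 0.26*h + 4.28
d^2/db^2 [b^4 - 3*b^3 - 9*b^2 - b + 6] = 12*b^2 - 18*b - 18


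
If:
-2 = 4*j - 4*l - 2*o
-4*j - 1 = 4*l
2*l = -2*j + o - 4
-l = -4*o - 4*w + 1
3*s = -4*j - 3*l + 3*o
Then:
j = 1/2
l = -3/4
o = 7/2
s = 43/12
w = -55/16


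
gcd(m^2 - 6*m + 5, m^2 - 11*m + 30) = m - 5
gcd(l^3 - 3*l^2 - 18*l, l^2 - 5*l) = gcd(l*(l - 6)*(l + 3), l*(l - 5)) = l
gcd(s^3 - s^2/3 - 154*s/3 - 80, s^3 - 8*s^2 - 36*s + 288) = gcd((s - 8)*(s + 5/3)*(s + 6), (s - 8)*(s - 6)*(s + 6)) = s^2 - 2*s - 48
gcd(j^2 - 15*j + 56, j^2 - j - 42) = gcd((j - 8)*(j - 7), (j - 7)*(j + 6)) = j - 7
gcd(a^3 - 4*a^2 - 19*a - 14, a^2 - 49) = a - 7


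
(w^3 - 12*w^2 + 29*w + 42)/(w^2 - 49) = (w^2 - 5*w - 6)/(w + 7)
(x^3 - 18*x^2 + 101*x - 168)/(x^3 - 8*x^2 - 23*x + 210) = (x^2 - 11*x + 24)/(x^2 - x - 30)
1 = 1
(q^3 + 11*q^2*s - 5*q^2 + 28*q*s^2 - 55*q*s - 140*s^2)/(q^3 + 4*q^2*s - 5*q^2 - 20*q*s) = (q + 7*s)/q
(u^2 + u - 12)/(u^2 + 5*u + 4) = (u - 3)/(u + 1)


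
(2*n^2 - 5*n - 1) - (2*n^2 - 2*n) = -3*n - 1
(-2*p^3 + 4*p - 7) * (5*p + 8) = -10*p^4 - 16*p^3 + 20*p^2 - 3*p - 56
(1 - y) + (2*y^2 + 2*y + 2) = 2*y^2 + y + 3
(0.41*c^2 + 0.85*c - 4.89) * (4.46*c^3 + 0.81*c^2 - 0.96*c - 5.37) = 1.8286*c^5 + 4.1231*c^4 - 21.5145*c^3 - 6.9786*c^2 + 0.1299*c + 26.2593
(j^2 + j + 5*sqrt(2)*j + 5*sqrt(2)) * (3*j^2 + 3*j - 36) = 3*j^4 + 6*j^3 + 15*sqrt(2)*j^3 - 33*j^2 + 30*sqrt(2)*j^2 - 165*sqrt(2)*j - 36*j - 180*sqrt(2)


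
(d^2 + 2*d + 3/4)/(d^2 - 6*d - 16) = (d^2 + 2*d + 3/4)/(d^2 - 6*d - 16)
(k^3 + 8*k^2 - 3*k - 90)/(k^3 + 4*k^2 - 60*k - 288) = (k^2 + 2*k - 15)/(k^2 - 2*k - 48)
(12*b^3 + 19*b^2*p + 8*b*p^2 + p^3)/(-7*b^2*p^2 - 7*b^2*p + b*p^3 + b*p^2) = (12*b^3 + 19*b^2*p + 8*b*p^2 + p^3)/(b*p*(-7*b*p - 7*b + p^2 + p))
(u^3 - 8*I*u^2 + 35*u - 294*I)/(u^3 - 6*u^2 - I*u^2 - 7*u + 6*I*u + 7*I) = (u^3 - 8*I*u^2 + 35*u - 294*I)/(u^3 - u^2*(6 + I) + u*(-7 + 6*I) + 7*I)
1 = 1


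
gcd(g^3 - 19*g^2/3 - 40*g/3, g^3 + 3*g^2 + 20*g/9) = g^2 + 5*g/3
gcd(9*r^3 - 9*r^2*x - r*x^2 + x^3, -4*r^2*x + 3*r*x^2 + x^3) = -r + x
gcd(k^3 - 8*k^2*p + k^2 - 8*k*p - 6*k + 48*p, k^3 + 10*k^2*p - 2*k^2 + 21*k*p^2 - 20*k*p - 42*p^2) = k - 2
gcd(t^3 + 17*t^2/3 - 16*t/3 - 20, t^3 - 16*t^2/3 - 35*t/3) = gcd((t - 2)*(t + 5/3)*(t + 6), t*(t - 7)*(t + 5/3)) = t + 5/3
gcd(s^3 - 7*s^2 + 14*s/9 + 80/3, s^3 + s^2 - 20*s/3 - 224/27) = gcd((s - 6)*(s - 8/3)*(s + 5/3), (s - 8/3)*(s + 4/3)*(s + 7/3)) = s - 8/3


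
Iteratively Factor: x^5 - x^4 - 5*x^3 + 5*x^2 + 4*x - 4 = (x - 1)*(x^4 - 5*x^2 + 4) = (x - 1)*(x + 2)*(x^3 - 2*x^2 - x + 2) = (x - 1)^2*(x + 2)*(x^2 - x - 2) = (x - 1)^2*(x + 1)*(x + 2)*(x - 2)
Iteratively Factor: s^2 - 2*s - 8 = (s + 2)*(s - 4)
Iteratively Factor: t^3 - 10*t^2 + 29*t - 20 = (t - 1)*(t^2 - 9*t + 20) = (t - 5)*(t - 1)*(t - 4)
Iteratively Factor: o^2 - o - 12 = (o - 4)*(o + 3)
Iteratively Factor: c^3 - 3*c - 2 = (c - 2)*(c^2 + 2*c + 1) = (c - 2)*(c + 1)*(c + 1)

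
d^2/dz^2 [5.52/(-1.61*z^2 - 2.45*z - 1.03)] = (28.616784*z^2 + 43.54728*z - 5.52*(3.22*z + 2.45)*(6.44*z + 4.9) + 18.307632)/(1.61*z^2 + 2.45*z + 1.03)^3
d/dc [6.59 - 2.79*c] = -2.79000000000000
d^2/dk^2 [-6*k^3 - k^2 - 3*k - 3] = -36*k - 2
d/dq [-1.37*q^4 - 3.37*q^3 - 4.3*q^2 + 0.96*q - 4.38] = -5.48*q^3 - 10.11*q^2 - 8.6*q + 0.96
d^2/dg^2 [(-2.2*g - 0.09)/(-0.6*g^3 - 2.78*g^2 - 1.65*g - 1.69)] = (4.752*g^5 + 22.4064*g^4 + 32.05088*g^3 - 22.061664*g^2 - 60.08682*g - 12.625026)/(0.216*g^9 + 3.0024*g^8 + 15.69312*g^7 + 39.823352*g^6 + 60.0696*g^5 + 71.927238*g^4 + 56.145285*g^3 + 37.622949*g^2 + 14.137695*g + 4.826809)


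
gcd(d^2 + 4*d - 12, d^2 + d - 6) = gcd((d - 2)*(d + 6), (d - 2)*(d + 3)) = d - 2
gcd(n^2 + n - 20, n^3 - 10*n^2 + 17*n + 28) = n - 4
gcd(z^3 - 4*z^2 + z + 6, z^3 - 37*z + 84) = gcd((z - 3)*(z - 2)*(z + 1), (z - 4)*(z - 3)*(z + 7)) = z - 3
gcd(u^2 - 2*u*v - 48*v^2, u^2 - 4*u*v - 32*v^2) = u - 8*v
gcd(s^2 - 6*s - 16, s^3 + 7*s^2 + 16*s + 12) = s + 2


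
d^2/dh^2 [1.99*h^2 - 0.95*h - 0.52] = 3.98000000000000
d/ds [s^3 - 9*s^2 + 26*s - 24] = 3*s^2 - 18*s + 26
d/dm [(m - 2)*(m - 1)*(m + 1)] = 3*m^2 - 4*m - 1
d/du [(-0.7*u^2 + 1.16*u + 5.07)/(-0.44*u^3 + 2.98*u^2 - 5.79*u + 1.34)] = (-0.308*u^4 + 1.0208*u^3 + 7.2886*u^2 - 32.0932*u + 30.9097)/(0.1936*u^6 - 2.6224*u^5 + 13.9756*u^4 - 35.6876*u^3 + 41.5105*u^2 - 15.5172*u + 1.7956)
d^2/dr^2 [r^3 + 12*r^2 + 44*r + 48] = 6*r + 24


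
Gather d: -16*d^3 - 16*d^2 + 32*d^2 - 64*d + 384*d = -16*d^3 + 16*d^2 + 320*d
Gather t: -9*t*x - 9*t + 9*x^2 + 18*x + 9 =t*(-9*x - 9) + 9*x^2 + 18*x + 9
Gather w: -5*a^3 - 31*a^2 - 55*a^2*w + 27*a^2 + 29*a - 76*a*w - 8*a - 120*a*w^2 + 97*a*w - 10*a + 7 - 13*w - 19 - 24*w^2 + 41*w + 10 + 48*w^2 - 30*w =-5*a^3 - 4*a^2 + 11*a + w^2*(24 - 120*a) + w*(-55*a^2 + 21*a - 2) - 2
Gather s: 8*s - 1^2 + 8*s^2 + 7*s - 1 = 8*s^2 + 15*s - 2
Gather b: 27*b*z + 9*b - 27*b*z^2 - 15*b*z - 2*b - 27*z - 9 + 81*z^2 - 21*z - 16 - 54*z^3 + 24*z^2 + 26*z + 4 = b*(-27*z^2 + 12*z + 7) - 54*z^3 + 105*z^2 - 22*z - 21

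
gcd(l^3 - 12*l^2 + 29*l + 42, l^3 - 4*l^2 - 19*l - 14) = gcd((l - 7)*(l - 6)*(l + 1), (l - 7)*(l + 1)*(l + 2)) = l^2 - 6*l - 7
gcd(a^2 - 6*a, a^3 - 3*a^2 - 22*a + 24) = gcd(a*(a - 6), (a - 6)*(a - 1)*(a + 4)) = a - 6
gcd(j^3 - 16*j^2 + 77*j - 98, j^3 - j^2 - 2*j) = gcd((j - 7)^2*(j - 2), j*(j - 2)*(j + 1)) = j - 2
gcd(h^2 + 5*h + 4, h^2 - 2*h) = 1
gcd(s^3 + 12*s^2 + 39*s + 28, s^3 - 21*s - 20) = s^2 + 5*s + 4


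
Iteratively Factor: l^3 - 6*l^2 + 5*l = (l)*(l^2 - 6*l + 5) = l*(l - 5)*(l - 1)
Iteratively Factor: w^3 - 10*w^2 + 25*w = (w - 5)*(w^2 - 5*w) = (w - 5)^2*(w)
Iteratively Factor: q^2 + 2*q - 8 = (q + 4)*(q - 2)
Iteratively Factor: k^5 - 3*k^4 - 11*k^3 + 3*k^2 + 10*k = (k)*(k^4 - 3*k^3 - 11*k^2 + 3*k + 10) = k*(k + 1)*(k^3 - 4*k^2 - 7*k + 10) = k*(k + 1)*(k + 2)*(k^2 - 6*k + 5) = k*(k - 1)*(k + 1)*(k + 2)*(k - 5)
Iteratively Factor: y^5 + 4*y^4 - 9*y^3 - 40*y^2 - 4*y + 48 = (y + 4)*(y^4 - 9*y^2 - 4*y + 12) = (y - 3)*(y + 4)*(y^3 + 3*y^2 - 4) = (y - 3)*(y + 2)*(y + 4)*(y^2 + y - 2) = (y - 3)*(y + 2)^2*(y + 4)*(y - 1)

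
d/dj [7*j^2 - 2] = 14*j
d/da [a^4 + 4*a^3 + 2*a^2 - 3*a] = 4*a^3 + 12*a^2 + 4*a - 3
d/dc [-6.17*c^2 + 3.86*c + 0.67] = 3.86 - 12.34*c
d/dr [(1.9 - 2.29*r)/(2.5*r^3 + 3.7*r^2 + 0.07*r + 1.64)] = (11.45*r^3 - 5.777*r^2 - 14.06*r - 3.8886)/(6.25*r^6 + 18.5*r^5 + 14.04*r^4 + 8.718*r^3 + 12.1409*r^2 + 0.2296*r + 2.6896)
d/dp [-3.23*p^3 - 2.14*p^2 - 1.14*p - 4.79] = -9.69*p^2 - 4.28*p - 1.14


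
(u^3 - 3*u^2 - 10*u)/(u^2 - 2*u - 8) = u*(u - 5)/(u - 4)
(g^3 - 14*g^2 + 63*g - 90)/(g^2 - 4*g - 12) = (g^2 - 8*g + 15)/(g + 2)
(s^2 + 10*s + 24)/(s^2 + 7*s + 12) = (s + 6)/(s + 3)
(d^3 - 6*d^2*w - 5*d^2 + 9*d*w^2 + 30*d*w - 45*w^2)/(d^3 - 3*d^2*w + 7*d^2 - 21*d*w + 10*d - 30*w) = (d^2 - 3*d*w - 5*d + 15*w)/(d^2 + 7*d + 10)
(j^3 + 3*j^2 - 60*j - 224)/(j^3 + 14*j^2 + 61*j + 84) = (j - 8)/(j + 3)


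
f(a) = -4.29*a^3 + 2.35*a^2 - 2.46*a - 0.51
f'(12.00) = -1799.34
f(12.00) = -7104.75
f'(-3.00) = -132.39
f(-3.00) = 143.85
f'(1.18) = -14.83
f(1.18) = -7.19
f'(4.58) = -250.90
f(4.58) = -374.63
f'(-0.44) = -7.02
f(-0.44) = 1.39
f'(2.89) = -96.37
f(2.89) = -91.54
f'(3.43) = -137.75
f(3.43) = -154.42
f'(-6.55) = -585.40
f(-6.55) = 1321.96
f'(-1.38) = -33.46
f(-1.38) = 18.63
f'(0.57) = -3.96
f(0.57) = -1.94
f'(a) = -12.87*a^2 + 4.7*a - 2.46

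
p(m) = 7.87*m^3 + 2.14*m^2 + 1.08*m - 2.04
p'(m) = 23.61*m^2 + 4.28*m + 1.08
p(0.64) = 1.59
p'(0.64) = 13.49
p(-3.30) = -265.12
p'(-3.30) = 244.07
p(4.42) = 724.12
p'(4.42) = 481.25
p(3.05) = 244.45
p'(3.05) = 233.77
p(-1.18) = -13.27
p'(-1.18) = 28.90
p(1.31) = 20.74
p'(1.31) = 47.20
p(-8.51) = -4706.49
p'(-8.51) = 1674.50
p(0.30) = -1.31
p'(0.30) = 4.49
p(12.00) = 13918.44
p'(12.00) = 3452.28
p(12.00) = 13918.44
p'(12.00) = 3452.28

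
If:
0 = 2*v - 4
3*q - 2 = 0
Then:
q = 2/3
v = 2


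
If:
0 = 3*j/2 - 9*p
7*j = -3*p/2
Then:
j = 0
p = 0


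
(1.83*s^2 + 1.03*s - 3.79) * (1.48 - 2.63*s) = -4.8129*s^3 - 0.000499999999999723*s^2 + 11.4921*s - 5.6092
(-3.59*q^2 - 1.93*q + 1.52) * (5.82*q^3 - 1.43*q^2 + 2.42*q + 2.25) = -20.8938*q^5 - 6.0989*q^4 + 2.9185*q^3 - 14.9217*q^2 - 0.6641*q + 3.42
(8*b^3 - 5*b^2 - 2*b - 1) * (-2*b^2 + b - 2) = -16*b^5 + 18*b^4 - 17*b^3 + 10*b^2 + 3*b + 2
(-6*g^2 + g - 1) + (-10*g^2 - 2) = -16*g^2 + g - 3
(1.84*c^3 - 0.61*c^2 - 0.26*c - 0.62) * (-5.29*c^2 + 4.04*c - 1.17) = -9.7336*c^5 + 10.6605*c^4 - 3.2418*c^3 + 2.9431*c^2 - 2.2006*c + 0.7254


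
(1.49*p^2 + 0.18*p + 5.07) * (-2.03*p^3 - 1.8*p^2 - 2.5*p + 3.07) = -3.0247*p^5 - 3.0474*p^4 - 14.3411*p^3 - 5.0017*p^2 - 12.1224*p + 15.5649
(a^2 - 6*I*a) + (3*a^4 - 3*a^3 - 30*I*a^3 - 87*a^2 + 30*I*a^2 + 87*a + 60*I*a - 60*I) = 3*a^4 - 3*a^3 - 30*I*a^3 - 86*a^2 + 30*I*a^2 + 87*a + 54*I*a - 60*I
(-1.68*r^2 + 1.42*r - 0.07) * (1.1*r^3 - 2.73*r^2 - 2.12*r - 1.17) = -1.848*r^5 + 6.1484*r^4 - 0.392*r^3 - 0.8537*r^2 - 1.513*r + 0.0819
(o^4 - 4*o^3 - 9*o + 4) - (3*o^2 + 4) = o^4 - 4*o^3 - 3*o^2 - 9*o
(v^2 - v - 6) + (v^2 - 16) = 2*v^2 - v - 22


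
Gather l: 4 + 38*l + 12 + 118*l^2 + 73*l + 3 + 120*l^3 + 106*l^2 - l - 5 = 120*l^3 + 224*l^2 + 110*l + 14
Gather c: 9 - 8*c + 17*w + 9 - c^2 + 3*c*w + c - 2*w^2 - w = -c^2 + c*(3*w - 7) - 2*w^2 + 16*w + 18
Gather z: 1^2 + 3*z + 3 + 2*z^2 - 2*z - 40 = 2*z^2 + z - 36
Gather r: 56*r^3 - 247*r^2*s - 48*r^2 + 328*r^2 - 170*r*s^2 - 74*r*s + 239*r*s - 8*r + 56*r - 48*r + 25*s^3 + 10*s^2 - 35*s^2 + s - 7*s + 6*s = 56*r^3 + r^2*(280 - 247*s) + r*(-170*s^2 + 165*s) + 25*s^3 - 25*s^2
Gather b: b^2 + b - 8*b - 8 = b^2 - 7*b - 8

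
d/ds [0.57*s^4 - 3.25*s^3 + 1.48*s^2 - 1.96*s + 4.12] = 2.28*s^3 - 9.75*s^2 + 2.96*s - 1.96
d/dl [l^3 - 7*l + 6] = 3*l^2 - 7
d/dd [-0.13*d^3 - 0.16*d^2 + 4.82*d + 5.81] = -0.39*d^2 - 0.32*d + 4.82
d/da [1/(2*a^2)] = -1/a^3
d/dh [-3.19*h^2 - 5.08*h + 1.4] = -6.38*h - 5.08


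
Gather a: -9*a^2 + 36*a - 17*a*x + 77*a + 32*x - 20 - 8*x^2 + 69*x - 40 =-9*a^2 + a*(113 - 17*x) - 8*x^2 + 101*x - 60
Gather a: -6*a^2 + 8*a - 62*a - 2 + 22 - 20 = -6*a^2 - 54*a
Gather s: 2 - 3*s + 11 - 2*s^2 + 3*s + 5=18 - 2*s^2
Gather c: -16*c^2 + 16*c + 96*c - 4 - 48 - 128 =-16*c^2 + 112*c - 180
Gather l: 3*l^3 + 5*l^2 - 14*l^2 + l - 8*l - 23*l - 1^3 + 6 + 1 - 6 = 3*l^3 - 9*l^2 - 30*l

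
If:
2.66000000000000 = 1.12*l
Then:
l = 2.38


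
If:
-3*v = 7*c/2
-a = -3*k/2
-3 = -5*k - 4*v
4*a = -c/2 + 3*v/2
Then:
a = 81/314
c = -72/157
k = 27/157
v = 84/157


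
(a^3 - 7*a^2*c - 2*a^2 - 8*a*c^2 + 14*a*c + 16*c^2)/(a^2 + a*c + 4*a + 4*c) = (a^2 - 8*a*c - 2*a + 16*c)/(a + 4)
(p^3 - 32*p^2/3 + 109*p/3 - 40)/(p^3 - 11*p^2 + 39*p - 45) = (p - 8/3)/(p - 3)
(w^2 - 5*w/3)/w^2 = (w - 5/3)/w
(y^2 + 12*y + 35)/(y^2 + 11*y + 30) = (y + 7)/(y + 6)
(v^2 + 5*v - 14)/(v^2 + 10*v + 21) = (v - 2)/(v + 3)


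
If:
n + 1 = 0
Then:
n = -1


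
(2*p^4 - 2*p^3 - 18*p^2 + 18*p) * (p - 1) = 2*p^5 - 4*p^4 - 16*p^3 + 36*p^2 - 18*p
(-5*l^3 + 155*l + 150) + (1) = -5*l^3 + 155*l + 151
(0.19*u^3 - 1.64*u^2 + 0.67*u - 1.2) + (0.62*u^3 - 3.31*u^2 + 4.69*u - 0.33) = 0.81*u^3 - 4.95*u^2 + 5.36*u - 1.53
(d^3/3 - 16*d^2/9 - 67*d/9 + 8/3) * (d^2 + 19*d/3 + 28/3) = d^5/3 + d^4/3 - 421*d^3/27 - 1649*d^2/27 - 1420*d/27 + 224/9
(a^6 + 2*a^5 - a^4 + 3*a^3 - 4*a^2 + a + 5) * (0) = 0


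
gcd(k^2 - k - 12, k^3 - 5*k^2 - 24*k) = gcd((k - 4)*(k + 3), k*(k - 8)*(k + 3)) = k + 3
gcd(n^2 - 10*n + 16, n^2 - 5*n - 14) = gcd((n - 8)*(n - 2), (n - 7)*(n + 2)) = 1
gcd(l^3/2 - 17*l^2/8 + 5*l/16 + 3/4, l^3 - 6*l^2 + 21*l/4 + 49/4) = 1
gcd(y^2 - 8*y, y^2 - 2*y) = y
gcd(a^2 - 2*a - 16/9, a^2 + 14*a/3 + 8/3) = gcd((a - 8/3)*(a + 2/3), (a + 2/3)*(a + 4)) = a + 2/3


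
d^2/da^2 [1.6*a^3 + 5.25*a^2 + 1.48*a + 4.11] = 9.6*a + 10.5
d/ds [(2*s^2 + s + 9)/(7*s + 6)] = (14*s^2 + 24*s - 57)/(49*s^2 + 84*s + 36)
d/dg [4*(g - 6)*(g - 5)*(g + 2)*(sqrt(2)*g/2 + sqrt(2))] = sqrt(2)*(8*g^3 - 42*g^2 - 40*g + 152)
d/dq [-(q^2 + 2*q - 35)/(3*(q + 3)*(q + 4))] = (-5*q^2 - 94*q - 269)/(3*(q^4 + 14*q^3 + 73*q^2 + 168*q + 144))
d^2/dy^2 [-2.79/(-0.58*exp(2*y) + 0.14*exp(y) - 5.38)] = ((0.3906 - 6.4728*exp(y))*(0.58*exp(2*y) - 0.14*exp(y) + 5.38) + 2.79*(1.16*exp(y) - 0.14)*(2.32*exp(y) - 0.28)*exp(y))*exp(y)/(0.58*exp(2*y) - 0.14*exp(y) + 5.38)^3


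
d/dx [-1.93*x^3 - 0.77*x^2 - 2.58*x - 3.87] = -5.79*x^2 - 1.54*x - 2.58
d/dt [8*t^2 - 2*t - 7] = 16*t - 2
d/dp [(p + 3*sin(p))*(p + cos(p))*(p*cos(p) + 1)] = -(p + 3*sin(p))*(p + cos(p))*(p*sin(p) - cos(p)) - (p + 3*sin(p))*(p*cos(p) + 1)*(sin(p) - 1) + (p + cos(p))*(p*cos(p) + 1)*(3*cos(p) + 1)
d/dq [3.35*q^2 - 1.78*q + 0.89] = 6.7*q - 1.78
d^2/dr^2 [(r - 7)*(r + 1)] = 2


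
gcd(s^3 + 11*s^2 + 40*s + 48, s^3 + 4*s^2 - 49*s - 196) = s + 4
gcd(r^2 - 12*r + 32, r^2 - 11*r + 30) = 1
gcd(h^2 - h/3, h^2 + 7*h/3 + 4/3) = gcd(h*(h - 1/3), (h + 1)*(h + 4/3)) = 1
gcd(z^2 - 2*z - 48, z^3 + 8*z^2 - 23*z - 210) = z + 6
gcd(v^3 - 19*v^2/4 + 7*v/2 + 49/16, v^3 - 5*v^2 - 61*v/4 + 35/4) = 1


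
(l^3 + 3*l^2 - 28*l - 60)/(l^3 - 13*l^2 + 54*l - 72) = (l^3 + 3*l^2 - 28*l - 60)/(l^3 - 13*l^2 + 54*l - 72)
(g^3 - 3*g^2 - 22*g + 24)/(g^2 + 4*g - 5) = (g^2 - 2*g - 24)/(g + 5)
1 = 1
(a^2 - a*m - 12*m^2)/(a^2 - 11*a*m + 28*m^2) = (a + 3*m)/(a - 7*m)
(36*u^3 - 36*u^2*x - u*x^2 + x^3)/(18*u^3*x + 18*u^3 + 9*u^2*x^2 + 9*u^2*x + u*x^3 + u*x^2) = (6*u^2 - 7*u*x + x^2)/(u*(3*u*x + 3*u + x^2 + x))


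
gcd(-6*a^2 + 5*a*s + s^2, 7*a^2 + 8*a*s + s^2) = 1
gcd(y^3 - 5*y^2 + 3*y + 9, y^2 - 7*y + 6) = 1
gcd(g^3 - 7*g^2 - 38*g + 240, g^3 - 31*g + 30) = g^2 + g - 30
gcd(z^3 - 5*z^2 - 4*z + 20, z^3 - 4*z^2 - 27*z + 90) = 1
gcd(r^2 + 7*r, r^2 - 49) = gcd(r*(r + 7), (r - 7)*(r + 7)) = r + 7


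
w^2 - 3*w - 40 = (w - 8)*(w + 5)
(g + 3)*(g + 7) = g^2 + 10*g + 21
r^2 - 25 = (r - 5)*(r + 5)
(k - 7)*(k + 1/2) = k^2 - 13*k/2 - 7/2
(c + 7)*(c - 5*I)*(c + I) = c^3 + 7*c^2 - 4*I*c^2 + 5*c - 28*I*c + 35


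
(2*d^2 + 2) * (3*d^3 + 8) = 6*d^5 + 6*d^3 + 16*d^2 + 16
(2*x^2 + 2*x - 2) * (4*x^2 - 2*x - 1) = 8*x^4 + 4*x^3 - 14*x^2 + 2*x + 2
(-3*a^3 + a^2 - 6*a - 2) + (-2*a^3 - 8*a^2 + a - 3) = -5*a^3 - 7*a^2 - 5*a - 5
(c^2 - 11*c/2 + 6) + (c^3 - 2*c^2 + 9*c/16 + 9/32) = c^3 - c^2 - 79*c/16 + 201/32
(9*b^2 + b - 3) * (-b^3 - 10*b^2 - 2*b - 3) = -9*b^5 - 91*b^4 - 25*b^3 + b^2 + 3*b + 9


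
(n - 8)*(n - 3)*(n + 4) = n^3 - 7*n^2 - 20*n + 96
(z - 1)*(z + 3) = z^2 + 2*z - 3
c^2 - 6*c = c*(c - 6)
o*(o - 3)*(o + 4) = o^3 + o^2 - 12*o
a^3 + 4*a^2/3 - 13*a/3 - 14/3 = (a - 2)*(a + 1)*(a + 7/3)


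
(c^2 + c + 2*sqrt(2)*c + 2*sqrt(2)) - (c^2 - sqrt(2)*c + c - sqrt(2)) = 3*sqrt(2)*c + 3*sqrt(2)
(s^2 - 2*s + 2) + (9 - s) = s^2 - 3*s + 11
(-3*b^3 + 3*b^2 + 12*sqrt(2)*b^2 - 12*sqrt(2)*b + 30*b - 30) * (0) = 0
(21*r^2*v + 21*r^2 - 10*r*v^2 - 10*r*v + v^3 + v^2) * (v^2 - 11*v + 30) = 21*r^2*v^3 - 210*r^2*v^2 + 399*r^2*v + 630*r^2 - 10*r*v^4 + 100*r*v^3 - 190*r*v^2 - 300*r*v + v^5 - 10*v^4 + 19*v^3 + 30*v^2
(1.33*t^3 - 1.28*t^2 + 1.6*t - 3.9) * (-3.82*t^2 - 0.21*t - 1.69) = -5.0806*t^5 + 4.6103*t^4 - 8.0909*t^3 + 16.7252*t^2 - 1.885*t + 6.591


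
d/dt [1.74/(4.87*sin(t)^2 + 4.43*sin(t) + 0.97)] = -(16.9476*sin(t) + 7.7082)*cos(t)/(4.87*sin(t)^2 + 4.43*sin(t) + 0.97)^2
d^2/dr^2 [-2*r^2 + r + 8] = -4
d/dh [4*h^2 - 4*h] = 8*h - 4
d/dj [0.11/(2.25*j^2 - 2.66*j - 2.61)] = (0.2926 - 0.495*j)/(-2.25*j^2 + 2.66*j + 2.61)^2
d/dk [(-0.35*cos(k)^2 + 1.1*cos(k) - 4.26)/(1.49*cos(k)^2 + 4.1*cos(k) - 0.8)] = (3.074*cos(k)^2 - 13.2548*cos(k) - 16.586)*sin(k)/(2.2201*cos(k)^4 + 12.218*cos(k)^3 + 14.426*cos(k)^2 - 6.56*cos(k) + 0.64)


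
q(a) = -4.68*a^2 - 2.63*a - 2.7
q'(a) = -9.36*a - 2.63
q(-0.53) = -2.62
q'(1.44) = -16.11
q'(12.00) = -114.95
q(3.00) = -52.71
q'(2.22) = -23.41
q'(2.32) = -24.35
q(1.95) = -25.62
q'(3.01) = -30.80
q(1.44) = -16.19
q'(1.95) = -20.88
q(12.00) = -708.18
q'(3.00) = -30.71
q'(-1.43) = 10.75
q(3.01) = -53.02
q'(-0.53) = 2.33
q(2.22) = -31.60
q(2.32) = -33.99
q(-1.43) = -8.51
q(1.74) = -21.45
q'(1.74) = -18.92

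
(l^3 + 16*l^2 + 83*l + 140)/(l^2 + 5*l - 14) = (l^2 + 9*l + 20)/(l - 2)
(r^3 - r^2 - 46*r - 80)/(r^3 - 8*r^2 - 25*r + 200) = (r + 2)/(r - 5)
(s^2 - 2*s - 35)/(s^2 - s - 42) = (s + 5)/(s + 6)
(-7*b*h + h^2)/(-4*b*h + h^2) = (7*b - h)/(4*b - h)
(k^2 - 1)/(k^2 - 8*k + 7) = (k + 1)/(k - 7)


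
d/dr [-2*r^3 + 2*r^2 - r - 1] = -6*r^2 + 4*r - 1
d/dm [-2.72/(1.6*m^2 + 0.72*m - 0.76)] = (8.704*m + 1.9584)/(1.6*m^2 + 0.72*m - 0.76)^2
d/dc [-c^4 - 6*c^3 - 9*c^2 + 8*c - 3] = -4*c^3 - 18*c^2 - 18*c + 8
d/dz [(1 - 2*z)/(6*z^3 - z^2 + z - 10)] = (-12*z^3 + 2*z^2 - 2*z + (2*z - 1)*(18*z^2 - 2*z + 1) + 20)/(6*z^3 - z^2 + z - 10)^2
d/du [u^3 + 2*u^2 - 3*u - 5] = 3*u^2 + 4*u - 3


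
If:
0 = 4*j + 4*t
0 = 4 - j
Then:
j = 4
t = -4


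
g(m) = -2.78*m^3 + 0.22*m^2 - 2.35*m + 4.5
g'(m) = -8.34*m^2 + 0.44*m - 2.35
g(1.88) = -17.61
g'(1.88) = -31.00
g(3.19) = -91.00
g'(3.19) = -85.82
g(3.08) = -81.88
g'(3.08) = -80.11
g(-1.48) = 17.47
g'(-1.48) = -21.27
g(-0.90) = 8.82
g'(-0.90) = -9.50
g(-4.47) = 267.69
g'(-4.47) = -170.96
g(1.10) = -1.52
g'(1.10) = -11.96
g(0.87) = 0.79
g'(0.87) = -8.28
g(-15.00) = 9471.75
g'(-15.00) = -1885.45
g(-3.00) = 88.59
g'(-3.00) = -78.73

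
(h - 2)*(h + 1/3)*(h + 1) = h^3 - 2*h^2/3 - 7*h/3 - 2/3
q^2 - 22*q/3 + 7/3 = (q - 7)*(q - 1/3)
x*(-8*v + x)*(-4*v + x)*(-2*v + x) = -64*v^3*x + 56*v^2*x^2 - 14*v*x^3 + x^4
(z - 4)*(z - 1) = z^2 - 5*z + 4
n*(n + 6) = n^2 + 6*n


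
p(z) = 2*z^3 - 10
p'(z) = 6*z^2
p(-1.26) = -14.00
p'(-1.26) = 9.53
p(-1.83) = -22.26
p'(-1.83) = 20.09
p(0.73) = -9.22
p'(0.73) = 3.20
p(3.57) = 81.00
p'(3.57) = 76.47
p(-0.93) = -11.61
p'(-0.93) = 5.19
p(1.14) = -7.04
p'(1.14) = 7.80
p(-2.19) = -31.01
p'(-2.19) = 28.78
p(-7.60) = -887.95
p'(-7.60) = 346.56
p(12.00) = 3446.00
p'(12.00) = 864.00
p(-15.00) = -6760.00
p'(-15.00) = 1350.00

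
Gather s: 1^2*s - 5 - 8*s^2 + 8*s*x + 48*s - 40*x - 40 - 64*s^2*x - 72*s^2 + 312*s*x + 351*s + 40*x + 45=s^2*(-64*x - 80) + s*(320*x + 400)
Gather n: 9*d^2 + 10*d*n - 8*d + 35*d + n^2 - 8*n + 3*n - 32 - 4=9*d^2 + 27*d + n^2 + n*(10*d - 5) - 36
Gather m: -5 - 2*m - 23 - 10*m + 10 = -12*m - 18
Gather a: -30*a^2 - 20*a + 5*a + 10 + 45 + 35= -30*a^2 - 15*a + 90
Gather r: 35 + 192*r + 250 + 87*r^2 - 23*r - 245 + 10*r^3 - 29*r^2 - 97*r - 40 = 10*r^3 + 58*r^2 + 72*r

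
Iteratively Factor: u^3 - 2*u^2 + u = (u - 1)*(u^2 - u) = (u - 1)^2*(u)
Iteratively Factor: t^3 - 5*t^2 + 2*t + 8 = (t + 1)*(t^2 - 6*t + 8) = (t - 2)*(t + 1)*(t - 4)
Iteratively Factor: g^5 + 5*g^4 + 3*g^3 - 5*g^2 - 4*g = (g - 1)*(g^4 + 6*g^3 + 9*g^2 + 4*g) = (g - 1)*(g + 1)*(g^3 + 5*g^2 + 4*g) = g*(g - 1)*(g + 1)*(g^2 + 5*g + 4) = g*(g - 1)*(g + 1)^2*(g + 4)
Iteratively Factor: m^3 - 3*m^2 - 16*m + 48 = (m - 4)*(m^2 + m - 12) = (m - 4)*(m + 4)*(m - 3)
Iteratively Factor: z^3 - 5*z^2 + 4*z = (z - 1)*(z^2 - 4*z) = (z - 4)*(z - 1)*(z)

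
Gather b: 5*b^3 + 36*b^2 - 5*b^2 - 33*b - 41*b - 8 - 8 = 5*b^3 + 31*b^2 - 74*b - 16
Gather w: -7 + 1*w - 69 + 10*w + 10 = 11*w - 66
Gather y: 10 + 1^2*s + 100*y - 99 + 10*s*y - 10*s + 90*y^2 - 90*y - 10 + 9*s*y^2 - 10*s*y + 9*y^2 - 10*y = -9*s + y^2*(9*s + 99) - 99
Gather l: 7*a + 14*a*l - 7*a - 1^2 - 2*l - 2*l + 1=l*(14*a - 4)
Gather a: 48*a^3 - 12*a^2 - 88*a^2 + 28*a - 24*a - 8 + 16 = 48*a^3 - 100*a^2 + 4*a + 8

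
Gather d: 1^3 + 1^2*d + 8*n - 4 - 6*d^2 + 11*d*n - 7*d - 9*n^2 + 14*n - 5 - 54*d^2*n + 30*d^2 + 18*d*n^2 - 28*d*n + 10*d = d^2*(24 - 54*n) + d*(18*n^2 - 17*n + 4) - 9*n^2 + 22*n - 8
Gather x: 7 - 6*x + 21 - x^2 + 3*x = -x^2 - 3*x + 28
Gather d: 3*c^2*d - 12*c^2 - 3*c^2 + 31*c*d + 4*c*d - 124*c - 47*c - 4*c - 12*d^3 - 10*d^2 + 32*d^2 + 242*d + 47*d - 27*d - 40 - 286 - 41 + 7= -15*c^2 - 175*c - 12*d^3 + 22*d^2 + d*(3*c^2 + 35*c + 262) - 360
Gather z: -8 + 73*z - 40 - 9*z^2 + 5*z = -9*z^2 + 78*z - 48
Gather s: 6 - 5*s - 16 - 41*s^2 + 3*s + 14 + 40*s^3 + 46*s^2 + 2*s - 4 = 40*s^3 + 5*s^2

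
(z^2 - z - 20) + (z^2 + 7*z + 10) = 2*z^2 + 6*z - 10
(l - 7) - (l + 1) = -8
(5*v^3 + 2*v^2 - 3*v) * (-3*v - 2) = -15*v^4 - 16*v^3 + 5*v^2 + 6*v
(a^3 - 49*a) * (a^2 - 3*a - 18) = a^5 - 3*a^4 - 67*a^3 + 147*a^2 + 882*a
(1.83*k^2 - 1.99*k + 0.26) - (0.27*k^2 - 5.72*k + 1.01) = 1.56*k^2 + 3.73*k - 0.75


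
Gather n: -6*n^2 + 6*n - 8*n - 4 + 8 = -6*n^2 - 2*n + 4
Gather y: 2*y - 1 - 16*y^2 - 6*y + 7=-16*y^2 - 4*y + 6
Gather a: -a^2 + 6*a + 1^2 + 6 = -a^2 + 6*a + 7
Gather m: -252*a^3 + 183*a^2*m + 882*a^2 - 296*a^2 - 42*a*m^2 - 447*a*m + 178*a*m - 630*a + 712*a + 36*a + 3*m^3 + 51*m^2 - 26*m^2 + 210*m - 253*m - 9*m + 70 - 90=-252*a^3 + 586*a^2 + 118*a + 3*m^3 + m^2*(25 - 42*a) + m*(183*a^2 - 269*a - 52) - 20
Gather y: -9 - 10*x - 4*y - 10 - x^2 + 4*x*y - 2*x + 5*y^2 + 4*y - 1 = -x^2 + 4*x*y - 12*x + 5*y^2 - 20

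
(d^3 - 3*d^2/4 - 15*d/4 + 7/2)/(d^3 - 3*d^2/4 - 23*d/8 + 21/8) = 2*(4*d^2 + d - 14)/(8*d^2 + 2*d - 21)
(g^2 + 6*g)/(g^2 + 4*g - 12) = g/(g - 2)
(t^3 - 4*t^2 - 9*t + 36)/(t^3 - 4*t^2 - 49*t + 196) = (t^2 - 9)/(t^2 - 49)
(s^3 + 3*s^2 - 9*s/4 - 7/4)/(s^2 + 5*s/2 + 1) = (2*s^2 + 5*s - 7)/(2*(s + 2))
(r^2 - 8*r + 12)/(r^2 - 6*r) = (r - 2)/r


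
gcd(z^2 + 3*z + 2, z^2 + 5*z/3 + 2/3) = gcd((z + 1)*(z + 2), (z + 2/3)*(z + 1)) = z + 1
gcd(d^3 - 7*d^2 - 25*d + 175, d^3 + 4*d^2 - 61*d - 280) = d + 5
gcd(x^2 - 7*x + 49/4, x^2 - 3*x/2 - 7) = x - 7/2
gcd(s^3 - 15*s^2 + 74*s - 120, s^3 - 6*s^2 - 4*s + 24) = s - 6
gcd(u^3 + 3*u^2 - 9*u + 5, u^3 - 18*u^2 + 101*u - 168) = 1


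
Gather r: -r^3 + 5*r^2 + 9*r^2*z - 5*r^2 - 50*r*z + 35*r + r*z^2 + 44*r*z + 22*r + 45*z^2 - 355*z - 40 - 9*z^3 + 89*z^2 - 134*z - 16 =-r^3 + 9*r^2*z + r*(z^2 - 6*z + 57) - 9*z^3 + 134*z^2 - 489*z - 56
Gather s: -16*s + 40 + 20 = 60 - 16*s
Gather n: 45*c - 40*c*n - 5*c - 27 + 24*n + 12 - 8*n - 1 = 40*c + n*(16 - 40*c) - 16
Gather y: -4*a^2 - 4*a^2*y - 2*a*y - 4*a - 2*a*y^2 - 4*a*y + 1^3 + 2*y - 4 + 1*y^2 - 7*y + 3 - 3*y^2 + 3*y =-4*a^2 - 4*a + y^2*(-2*a - 2) + y*(-4*a^2 - 6*a - 2)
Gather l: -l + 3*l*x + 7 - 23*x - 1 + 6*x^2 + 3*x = l*(3*x - 1) + 6*x^2 - 20*x + 6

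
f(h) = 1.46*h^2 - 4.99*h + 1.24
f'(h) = 2.92*h - 4.99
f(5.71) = 20.35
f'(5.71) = 11.68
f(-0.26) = 2.64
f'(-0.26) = -5.75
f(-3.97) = 44.06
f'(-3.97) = -16.58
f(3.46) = 1.45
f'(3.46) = 5.11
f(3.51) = 1.71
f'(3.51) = 5.26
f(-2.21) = 19.40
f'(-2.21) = -11.44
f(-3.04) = 29.90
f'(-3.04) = -13.87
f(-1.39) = 11.00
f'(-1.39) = -9.05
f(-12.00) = 271.36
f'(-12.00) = -40.03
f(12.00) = 151.60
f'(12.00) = 30.05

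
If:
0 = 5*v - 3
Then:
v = 3/5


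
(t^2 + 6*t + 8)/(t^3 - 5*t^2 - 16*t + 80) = (t + 2)/(t^2 - 9*t + 20)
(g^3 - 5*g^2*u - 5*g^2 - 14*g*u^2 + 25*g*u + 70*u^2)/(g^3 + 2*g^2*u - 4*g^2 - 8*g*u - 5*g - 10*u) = (g - 7*u)/(g + 1)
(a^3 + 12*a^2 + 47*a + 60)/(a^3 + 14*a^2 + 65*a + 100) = (a + 3)/(a + 5)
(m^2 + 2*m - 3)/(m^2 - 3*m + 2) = (m + 3)/(m - 2)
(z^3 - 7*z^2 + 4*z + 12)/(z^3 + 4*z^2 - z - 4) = (z^2 - 8*z + 12)/(z^2 + 3*z - 4)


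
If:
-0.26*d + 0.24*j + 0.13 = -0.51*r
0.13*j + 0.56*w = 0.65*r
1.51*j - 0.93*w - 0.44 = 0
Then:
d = 2.500078372977*w + 0.883290881304126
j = 0.615894039735099*w + 0.291390728476821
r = 0.984717269485481*w + 0.0582781456953642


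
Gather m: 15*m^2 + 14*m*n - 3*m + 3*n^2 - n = 15*m^2 + m*(14*n - 3) + 3*n^2 - n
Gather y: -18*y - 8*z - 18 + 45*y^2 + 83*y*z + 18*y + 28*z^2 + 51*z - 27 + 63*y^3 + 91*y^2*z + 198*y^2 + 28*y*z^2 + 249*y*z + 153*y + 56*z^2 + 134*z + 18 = 63*y^3 + y^2*(91*z + 243) + y*(28*z^2 + 332*z + 153) + 84*z^2 + 177*z - 27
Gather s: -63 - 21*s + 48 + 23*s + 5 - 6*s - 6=-4*s - 16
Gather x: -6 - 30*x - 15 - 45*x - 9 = -75*x - 30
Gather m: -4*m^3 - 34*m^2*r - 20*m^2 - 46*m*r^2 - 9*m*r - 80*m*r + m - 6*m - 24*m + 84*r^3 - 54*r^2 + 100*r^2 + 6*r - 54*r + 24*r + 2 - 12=-4*m^3 + m^2*(-34*r - 20) + m*(-46*r^2 - 89*r - 29) + 84*r^3 + 46*r^2 - 24*r - 10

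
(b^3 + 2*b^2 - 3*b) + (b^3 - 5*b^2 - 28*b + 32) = 2*b^3 - 3*b^2 - 31*b + 32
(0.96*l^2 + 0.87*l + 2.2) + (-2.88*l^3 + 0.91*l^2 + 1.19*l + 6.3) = -2.88*l^3 + 1.87*l^2 + 2.06*l + 8.5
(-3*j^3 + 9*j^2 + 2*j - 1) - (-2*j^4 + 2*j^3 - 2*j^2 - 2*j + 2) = 2*j^4 - 5*j^3 + 11*j^2 + 4*j - 3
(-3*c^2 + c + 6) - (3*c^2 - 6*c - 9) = -6*c^2 + 7*c + 15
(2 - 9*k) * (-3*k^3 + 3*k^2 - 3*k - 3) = 27*k^4 - 33*k^3 + 33*k^2 + 21*k - 6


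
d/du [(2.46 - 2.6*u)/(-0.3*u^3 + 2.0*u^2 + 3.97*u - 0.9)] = (-1.56*u^3 + 7.414*u^2 - 9.84*u - 7.4262)/(0.09*u^6 - 1.2*u^5 + 1.618*u^4 + 16.42*u^3 + 12.1609*u^2 - 7.146*u + 0.81)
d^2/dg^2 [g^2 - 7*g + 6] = 2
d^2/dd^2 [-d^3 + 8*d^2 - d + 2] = 16 - 6*d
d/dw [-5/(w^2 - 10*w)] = 10*(w - 5)/(w^2*(w - 10)^2)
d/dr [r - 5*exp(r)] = 1 - 5*exp(r)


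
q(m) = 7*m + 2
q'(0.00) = 7.00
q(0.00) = 2.00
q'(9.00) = 7.00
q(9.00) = 65.00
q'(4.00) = 7.00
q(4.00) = 30.00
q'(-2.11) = 7.00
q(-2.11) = -12.77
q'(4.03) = 7.00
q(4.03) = 30.21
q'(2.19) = 7.00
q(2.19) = 17.33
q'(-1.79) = 7.00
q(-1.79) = -10.53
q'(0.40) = 7.00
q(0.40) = 4.80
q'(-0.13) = 7.00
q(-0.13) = 1.09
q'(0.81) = 7.00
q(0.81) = 7.67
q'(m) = 7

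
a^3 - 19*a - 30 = (a - 5)*(a + 2)*(a + 3)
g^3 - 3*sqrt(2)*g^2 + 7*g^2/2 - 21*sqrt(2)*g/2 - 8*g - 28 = (g + 7/2)*(g - 4*sqrt(2))*(g + sqrt(2))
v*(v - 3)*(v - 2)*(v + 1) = v^4 - 4*v^3 + v^2 + 6*v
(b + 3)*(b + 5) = b^2 + 8*b + 15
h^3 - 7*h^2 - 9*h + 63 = (h - 7)*(h - 3)*(h + 3)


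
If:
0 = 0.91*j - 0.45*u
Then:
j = 0.494505494505495*u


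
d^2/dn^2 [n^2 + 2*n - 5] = 2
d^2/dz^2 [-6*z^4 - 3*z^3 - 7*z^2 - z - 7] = -72*z^2 - 18*z - 14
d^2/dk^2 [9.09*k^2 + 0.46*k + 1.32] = 18.1800000000000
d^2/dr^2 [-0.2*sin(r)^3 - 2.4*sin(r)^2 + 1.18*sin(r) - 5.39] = -1.03*sin(r) - 0.45*sin(3*r) - 4.8*cos(2*r)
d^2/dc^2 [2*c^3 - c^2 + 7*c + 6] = 12*c - 2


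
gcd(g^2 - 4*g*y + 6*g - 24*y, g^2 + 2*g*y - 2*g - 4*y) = 1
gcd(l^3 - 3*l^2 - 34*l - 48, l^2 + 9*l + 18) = l + 3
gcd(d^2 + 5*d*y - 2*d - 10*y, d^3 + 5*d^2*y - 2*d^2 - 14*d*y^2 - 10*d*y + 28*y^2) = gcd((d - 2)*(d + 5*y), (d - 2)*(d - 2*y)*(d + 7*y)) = d - 2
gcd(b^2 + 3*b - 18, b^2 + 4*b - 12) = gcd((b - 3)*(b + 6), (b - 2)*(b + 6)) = b + 6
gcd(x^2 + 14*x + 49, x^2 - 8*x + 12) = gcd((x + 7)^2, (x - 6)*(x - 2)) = 1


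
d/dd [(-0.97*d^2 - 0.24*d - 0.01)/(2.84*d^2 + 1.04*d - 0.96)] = (-0.3272*d^2 + 1.9192*d + 0.2408)/(8.0656*d^4 + 5.9072*d^3 - 4.3712*d^2 - 1.9968*d + 0.9216)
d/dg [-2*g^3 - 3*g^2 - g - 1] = -6*g^2 - 6*g - 1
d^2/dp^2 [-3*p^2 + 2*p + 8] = -6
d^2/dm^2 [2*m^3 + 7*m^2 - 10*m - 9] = 12*m + 14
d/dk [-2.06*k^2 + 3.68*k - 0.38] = 3.68 - 4.12*k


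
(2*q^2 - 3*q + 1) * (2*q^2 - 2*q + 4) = 4*q^4 - 10*q^3 + 16*q^2 - 14*q + 4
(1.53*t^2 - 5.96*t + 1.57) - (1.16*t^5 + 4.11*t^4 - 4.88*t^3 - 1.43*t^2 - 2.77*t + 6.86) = -1.16*t^5 - 4.11*t^4 + 4.88*t^3 + 2.96*t^2 - 3.19*t - 5.29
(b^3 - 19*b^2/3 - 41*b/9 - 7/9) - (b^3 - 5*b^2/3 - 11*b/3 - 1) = -14*b^2/3 - 8*b/9 + 2/9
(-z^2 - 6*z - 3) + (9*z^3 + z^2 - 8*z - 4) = 9*z^3 - 14*z - 7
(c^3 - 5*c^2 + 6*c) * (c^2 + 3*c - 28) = c^5 - 2*c^4 - 37*c^3 + 158*c^2 - 168*c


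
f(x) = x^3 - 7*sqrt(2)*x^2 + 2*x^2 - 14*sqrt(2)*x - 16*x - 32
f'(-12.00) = 585.79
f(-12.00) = -2467.94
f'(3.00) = -56.20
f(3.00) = -183.49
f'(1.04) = -48.99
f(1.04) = -76.65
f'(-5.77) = 155.24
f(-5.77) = -280.54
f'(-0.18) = -32.86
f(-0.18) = -25.82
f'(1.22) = -50.61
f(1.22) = -85.62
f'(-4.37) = 90.53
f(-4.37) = -109.87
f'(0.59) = -44.08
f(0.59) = -55.67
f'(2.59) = -56.59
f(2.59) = -160.34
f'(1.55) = -53.08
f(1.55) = -102.74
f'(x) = 3*x^2 - 14*sqrt(2)*x + 4*x - 14*sqrt(2) - 16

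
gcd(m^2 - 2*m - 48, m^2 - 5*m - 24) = m - 8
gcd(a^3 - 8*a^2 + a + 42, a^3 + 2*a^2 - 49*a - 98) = a^2 - 5*a - 14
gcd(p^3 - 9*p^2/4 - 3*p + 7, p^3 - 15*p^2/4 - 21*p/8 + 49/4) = p^2 - p/4 - 7/2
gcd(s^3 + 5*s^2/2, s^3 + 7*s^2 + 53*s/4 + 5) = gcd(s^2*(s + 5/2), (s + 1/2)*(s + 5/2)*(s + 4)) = s + 5/2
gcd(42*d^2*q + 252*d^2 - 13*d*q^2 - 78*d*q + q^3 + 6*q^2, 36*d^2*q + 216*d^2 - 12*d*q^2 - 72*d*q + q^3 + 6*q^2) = -6*d*q - 36*d + q^2 + 6*q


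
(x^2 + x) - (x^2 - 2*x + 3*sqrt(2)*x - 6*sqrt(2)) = -3*sqrt(2)*x + 3*x + 6*sqrt(2)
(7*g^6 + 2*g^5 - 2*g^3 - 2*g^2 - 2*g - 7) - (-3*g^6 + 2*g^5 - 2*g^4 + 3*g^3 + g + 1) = 10*g^6 + 2*g^4 - 5*g^3 - 2*g^2 - 3*g - 8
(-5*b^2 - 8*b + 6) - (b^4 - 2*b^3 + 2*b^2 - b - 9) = -b^4 + 2*b^3 - 7*b^2 - 7*b + 15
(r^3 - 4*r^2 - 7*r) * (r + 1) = r^4 - 3*r^3 - 11*r^2 - 7*r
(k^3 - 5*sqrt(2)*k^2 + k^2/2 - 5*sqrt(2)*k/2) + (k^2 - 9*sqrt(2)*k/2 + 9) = k^3 - 5*sqrt(2)*k^2 + 3*k^2/2 - 7*sqrt(2)*k + 9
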